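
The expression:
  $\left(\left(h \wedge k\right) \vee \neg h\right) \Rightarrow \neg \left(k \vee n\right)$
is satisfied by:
  {h: True, k: False, n: False}
  {h: False, k: False, n: False}
  {n: True, h: True, k: False}


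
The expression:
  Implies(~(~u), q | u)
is always true.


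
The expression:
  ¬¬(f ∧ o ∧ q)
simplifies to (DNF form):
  f ∧ o ∧ q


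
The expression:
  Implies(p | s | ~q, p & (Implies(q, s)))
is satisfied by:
  {p: True, s: True, q: False}
  {p: True, q: False, s: False}
  {p: True, s: True, q: True}
  {q: True, s: False, p: False}


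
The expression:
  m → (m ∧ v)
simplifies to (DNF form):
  v ∨ ¬m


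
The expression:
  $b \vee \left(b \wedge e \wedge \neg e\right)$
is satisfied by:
  {b: True}


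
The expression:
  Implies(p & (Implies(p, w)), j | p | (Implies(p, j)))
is always true.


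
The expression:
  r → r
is always true.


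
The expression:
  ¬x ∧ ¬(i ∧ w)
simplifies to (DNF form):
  (¬i ∧ ¬x) ∨ (¬w ∧ ¬x)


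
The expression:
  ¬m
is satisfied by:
  {m: False}


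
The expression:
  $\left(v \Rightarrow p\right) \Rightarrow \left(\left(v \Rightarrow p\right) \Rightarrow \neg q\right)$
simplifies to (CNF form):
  $\left(v \vee \neg q\right) \wedge \left(\neg p \vee \neg q\right)$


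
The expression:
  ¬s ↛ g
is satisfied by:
  {g: False, s: False}


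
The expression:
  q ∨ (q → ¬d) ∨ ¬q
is always true.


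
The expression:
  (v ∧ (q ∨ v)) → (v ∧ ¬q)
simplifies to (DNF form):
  ¬q ∨ ¬v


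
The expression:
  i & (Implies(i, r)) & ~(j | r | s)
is never true.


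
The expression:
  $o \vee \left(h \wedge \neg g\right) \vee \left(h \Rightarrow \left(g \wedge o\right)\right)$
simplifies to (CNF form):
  $o \vee \neg g \vee \neg h$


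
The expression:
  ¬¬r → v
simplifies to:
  v ∨ ¬r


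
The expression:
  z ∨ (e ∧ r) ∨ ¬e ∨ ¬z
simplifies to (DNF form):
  True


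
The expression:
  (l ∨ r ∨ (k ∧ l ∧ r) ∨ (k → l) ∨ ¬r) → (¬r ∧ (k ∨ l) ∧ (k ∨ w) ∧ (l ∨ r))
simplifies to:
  l ∧ ¬r ∧ (k ∨ w)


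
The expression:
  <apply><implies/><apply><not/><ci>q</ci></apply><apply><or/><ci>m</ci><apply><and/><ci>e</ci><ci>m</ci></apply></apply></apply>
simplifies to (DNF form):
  <apply><or/><ci>m</ci><ci>q</ci></apply>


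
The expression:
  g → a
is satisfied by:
  {a: True, g: False}
  {g: False, a: False}
  {g: True, a: True}


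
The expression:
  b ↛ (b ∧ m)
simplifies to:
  b ∧ ¬m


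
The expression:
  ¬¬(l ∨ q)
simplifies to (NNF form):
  l ∨ q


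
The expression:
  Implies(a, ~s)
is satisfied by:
  {s: False, a: False}
  {a: True, s: False}
  {s: True, a: False}


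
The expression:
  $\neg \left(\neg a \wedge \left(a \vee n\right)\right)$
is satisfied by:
  {a: True, n: False}
  {n: False, a: False}
  {n: True, a: True}


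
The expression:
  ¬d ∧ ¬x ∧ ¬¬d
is never true.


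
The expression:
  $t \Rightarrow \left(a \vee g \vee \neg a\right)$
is always true.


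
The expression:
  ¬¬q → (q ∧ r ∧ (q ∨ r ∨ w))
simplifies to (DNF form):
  r ∨ ¬q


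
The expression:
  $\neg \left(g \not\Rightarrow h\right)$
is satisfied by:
  {h: True, g: False}
  {g: False, h: False}
  {g: True, h: True}


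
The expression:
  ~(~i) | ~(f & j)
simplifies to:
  i | ~f | ~j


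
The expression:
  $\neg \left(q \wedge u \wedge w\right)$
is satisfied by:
  {w: False, u: False, q: False}
  {q: True, w: False, u: False}
  {u: True, w: False, q: False}
  {q: True, u: True, w: False}
  {w: True, q: False, u: False}
  {q: True, w: True, u: False}
  {u: True, w: True, q: False}


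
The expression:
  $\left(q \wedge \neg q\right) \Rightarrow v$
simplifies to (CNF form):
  $\text{True}$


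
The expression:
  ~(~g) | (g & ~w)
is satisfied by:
  {g: True}


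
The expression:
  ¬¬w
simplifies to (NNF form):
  w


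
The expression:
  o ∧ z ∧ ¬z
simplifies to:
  False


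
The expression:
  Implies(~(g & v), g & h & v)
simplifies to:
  g & v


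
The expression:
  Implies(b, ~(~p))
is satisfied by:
  {p: True, b: False}
  {b: False, p: False}
  {b: True, p: True}


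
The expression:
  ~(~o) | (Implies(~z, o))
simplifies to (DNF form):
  o | z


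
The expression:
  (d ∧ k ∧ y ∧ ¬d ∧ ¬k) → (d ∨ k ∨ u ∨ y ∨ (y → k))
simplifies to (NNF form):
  True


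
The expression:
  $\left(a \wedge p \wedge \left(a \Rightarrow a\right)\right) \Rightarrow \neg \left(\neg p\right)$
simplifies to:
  $\text{True}$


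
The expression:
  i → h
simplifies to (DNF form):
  h ∨ ¬i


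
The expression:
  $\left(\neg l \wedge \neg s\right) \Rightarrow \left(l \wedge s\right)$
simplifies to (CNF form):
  $l \vee s$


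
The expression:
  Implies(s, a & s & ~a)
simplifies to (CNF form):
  ~s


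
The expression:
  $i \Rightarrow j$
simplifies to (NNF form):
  $j \vee \neg i$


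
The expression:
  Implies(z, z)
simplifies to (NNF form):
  True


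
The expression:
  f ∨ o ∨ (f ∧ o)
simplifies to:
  f ∨ o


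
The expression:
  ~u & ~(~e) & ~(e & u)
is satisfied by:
  {e: True, u: False}


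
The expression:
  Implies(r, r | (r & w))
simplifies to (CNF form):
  True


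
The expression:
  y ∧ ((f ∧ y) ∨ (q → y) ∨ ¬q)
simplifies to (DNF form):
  y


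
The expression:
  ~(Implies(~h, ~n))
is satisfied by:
  {n: True, h: False}


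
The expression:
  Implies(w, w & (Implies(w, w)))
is always true.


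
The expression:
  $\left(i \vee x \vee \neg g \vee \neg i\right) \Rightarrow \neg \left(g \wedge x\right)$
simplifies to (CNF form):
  $\neg g \vee \neg x$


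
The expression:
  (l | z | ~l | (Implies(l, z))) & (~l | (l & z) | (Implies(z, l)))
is always true.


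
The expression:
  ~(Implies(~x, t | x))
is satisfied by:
  {x: False, t: False}


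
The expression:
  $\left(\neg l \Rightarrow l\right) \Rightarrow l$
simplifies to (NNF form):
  $\text{True}$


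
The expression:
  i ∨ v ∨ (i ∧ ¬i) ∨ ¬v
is always true.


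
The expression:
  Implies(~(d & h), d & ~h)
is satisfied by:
  {d: True}


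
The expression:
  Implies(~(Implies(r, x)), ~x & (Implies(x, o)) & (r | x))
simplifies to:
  True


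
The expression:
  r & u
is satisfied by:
  {r: True, u: True}


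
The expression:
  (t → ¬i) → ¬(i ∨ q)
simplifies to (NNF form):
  (i ∧ t) ∨ (¬i ∧ ¬q)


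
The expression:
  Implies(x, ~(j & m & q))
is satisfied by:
  {m: False, q: False, x: False, j: False}
  {j: True, m: False, q: False, x: False}
  {x: True, m: False, q: False, j: False}
  {j: True, x: True, m: False, q: False}
  {q: True, j: False, m: False, x: False}
  {j: True, q: True, m: False, x: False}
  {x: True, q: True, j: False, m: False}
  {j: True, x: True, q: True, m: False}
  {m: True, x: False, q: False, j: False}
  {j: True, m: True, x: False, q: False}
  {x: True, m: True, j: False, q: False}
  {j: True, x: True, m: True, q: False}
  {q: True, m: True, x: False, j: False}
  {j: True, q: True, m: True, x: False}
  {x: True, q: True, m: True, j: False}


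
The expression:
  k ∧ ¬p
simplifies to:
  k ∧ ¬p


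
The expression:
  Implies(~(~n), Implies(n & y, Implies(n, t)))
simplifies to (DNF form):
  t | ~n | ~y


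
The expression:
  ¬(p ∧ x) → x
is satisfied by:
  {x: True}


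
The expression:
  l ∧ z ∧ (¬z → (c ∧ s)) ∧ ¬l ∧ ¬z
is never true.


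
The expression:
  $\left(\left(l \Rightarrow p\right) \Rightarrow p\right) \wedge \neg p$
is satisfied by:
  {l: True, p: False}


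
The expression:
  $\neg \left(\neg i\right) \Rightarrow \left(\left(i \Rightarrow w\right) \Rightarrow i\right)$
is always true.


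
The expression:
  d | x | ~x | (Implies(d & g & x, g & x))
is always true.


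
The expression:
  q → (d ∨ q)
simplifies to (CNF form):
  True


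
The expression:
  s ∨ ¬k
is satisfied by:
  {s: True, k: False}
  {k: False, s: False}
  {k: True, s: True}


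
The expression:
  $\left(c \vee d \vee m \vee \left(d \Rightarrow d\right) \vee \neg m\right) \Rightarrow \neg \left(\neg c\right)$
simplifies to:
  $c$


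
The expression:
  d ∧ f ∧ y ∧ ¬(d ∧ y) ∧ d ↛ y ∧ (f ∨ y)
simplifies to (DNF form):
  False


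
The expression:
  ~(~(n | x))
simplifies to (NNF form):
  n | x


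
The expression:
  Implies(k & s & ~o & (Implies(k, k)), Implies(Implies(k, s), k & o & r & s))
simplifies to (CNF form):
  o | ~k | ~s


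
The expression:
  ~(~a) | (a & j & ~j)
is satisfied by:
  {a: True}


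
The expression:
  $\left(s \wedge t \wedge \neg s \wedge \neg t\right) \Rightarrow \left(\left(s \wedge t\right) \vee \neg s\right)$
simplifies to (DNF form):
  $\text{True}$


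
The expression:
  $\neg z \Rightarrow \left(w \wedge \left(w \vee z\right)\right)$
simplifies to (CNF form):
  $w \vee z$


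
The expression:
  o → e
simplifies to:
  e ∨ ¬o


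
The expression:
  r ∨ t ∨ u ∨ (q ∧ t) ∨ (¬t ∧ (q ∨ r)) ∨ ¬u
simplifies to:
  True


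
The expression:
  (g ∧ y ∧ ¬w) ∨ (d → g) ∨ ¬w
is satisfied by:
  {g: True, w: False, d: False}
  {w: False, d: False, g: False}
  {d: True, g: True, w: False}
  {d: True, w: False, g: False}
  {g: True, w: True, d: False}
  {w: True, g: False, d: False}
  {d: True, w: True, g: True}


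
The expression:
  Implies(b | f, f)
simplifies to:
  f | ~b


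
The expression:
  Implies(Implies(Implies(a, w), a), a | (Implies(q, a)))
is always true.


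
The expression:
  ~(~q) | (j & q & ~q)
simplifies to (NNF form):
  q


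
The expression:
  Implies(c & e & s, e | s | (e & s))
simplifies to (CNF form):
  True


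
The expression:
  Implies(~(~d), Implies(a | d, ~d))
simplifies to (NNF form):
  ~d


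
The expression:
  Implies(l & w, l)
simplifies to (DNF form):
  True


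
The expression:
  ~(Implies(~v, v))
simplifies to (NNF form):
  ~v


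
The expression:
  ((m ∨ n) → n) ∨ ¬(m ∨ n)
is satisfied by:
  {n: True, m: False}
  {m: False, n: False}
  {m: True, n: True}


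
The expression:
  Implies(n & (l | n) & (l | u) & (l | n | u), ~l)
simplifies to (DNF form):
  ~l | ~n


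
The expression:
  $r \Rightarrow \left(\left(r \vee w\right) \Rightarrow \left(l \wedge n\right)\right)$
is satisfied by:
  {l: True, n: True, r: False}
  {l: True, n: False, r: False}
  {n: True, l: False, r: False}
  {l: False, n: False, r: False}
  {r: True, l: True, n: True}


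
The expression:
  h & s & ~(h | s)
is never true.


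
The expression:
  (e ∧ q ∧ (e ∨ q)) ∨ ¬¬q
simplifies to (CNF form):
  q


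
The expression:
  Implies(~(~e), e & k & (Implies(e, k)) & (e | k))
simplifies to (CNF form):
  k | ~e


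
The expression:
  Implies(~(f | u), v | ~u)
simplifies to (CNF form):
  True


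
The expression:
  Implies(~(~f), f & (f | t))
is always true.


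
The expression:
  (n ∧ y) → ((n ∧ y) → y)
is always true.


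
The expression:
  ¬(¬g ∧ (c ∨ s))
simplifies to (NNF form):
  g ∨ (¬c ∧ ¬s)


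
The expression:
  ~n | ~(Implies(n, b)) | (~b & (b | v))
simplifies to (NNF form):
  ~b | ~n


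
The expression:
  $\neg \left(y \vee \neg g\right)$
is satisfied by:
  {g: True, y: False}


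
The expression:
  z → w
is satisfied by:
  {w: True, z: False}
  {z: False, w: False}
  {z: True, w: True}


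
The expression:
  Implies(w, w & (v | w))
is always true.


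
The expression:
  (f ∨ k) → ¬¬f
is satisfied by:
  {f: True, k: False}
  {k: False, f: False}
  {k: True, f: True}


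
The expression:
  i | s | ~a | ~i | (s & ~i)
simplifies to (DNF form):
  True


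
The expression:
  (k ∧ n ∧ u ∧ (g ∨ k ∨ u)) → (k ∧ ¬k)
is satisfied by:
  {u: False, k: False, n: False}
  {n: True, u: False, k: False}
  {k: True, u: False, n: False}
  {n: True, k: True, u: False}
  {u: True, n: False, k: False}
  {n: True, u: True, k: False}
  {k: True, u: True, n: False}


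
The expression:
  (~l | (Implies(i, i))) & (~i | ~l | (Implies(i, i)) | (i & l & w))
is always true.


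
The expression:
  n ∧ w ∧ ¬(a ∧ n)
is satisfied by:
  {w: True, n: True, a: False}


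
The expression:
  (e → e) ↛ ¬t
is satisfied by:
  {t: True}


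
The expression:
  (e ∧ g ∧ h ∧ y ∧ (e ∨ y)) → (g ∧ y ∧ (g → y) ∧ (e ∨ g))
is always true.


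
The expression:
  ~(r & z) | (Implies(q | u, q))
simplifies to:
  q | ~r | ~u | ~z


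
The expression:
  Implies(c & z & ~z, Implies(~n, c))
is always true.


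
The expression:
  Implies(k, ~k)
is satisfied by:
  {k: False}


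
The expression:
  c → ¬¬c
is always true.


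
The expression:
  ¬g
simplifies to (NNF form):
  ¬g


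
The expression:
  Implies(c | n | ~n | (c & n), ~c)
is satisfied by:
  {c: False}


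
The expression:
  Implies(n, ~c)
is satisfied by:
  {c: False, n: False}
  {n: True, c: False}
  {c: True, n: False}


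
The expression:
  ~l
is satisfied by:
  {l: False}


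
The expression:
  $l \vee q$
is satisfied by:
  {q: True, l: True}
  {q: True, l: False}
  {l: True, q: False}


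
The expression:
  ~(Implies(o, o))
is never true.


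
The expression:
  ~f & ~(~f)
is never true.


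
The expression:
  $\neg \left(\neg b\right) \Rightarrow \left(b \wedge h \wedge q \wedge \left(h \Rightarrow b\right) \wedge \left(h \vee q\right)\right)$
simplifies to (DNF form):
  $\left(h \wedge q\right) \vee \neg b$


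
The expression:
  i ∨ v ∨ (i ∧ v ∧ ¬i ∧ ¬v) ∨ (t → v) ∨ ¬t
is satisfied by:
  {v: True, i: True, t: False}
  {v: True, t: False, i: False}
  {i: True, t: False, v: False}
  {i: False, t: False, v: False}
  {v: True, i: True, t: True}
  {v: True, t: True, i: False}
  {i: True, t: True, v: False}


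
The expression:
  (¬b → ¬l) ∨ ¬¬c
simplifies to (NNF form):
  b ∨ c ∨ ¬l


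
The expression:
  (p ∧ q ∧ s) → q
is always true.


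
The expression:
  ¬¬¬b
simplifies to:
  ¬b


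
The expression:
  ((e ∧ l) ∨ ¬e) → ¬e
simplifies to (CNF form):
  ¬e ∨ ¬l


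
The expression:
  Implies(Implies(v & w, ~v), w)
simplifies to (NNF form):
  w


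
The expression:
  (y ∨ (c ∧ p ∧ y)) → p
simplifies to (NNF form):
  p ∨ ¬y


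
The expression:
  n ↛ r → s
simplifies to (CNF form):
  r ∨ s ∨ ¬n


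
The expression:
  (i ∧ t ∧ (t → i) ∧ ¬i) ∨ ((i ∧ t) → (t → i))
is always true.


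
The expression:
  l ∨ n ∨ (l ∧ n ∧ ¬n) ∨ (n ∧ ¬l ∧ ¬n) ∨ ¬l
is always true.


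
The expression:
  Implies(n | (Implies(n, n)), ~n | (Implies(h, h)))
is always true.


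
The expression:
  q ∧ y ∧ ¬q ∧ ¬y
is never true.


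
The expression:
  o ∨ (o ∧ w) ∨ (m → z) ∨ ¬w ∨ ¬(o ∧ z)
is always true.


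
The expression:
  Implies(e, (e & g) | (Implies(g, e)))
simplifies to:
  True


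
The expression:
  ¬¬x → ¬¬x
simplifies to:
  True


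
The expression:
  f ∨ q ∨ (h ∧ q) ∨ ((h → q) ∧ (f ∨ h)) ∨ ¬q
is always true.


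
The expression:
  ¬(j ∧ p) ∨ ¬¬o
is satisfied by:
  {o: True, p: False, j: False}
  {p: False, j: False, o: False}
  {j: True, o: True, p: False}
  {j: True, p: False, o: False}
  {o: True, p: True, j: False}
  {p: True, o: False, j: False}
  {j: True, p: True, o: True}


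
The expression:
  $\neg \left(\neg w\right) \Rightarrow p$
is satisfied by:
  {p: True, w: False}
  {w: False, p: False}
  {w: True, p: True}


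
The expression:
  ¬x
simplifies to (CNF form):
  ¬x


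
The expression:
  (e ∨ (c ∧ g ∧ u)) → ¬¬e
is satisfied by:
  {e: True, g: False, c: False, u: False}
  {e: False, g: False, c: False, u: False}
  {u: True, e: True, g: False, c: False}
  {u: True, e: False, g: False, c: False}
  {e: True, c: True, u: False, g: False}
  {c: True, u: False, g: False, e: False}
  {u: True, c: True, e: True, g: False}
  {u: True, c: True, e: False, g: False}
  {e: True, g: True, u: False, c: False}
  {g: True, u: False, c: False, e: False}
  {e: True, u: True, g: True, c: False}
  {u: True, g: True, e: False, c: False}
  {e: True, c: True, g: True, u: False}
  {c: True, g: True, u: False, e: False}
  {u: True, c: True, g: True, e: True}


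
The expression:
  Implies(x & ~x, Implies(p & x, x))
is always true.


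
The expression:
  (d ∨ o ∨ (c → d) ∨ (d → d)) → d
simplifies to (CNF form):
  d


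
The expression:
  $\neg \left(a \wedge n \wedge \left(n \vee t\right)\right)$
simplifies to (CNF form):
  $\neg a \vee \neg n$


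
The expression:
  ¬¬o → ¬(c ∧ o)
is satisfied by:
  {c: False, o: False}
  {o: True, c: False}
  {c: True, o: False}


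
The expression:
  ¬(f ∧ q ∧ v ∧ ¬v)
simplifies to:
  True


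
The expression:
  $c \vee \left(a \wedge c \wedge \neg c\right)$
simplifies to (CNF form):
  $c$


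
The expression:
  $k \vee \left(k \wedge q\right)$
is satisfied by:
  {k: True}


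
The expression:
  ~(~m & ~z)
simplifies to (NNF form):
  m | z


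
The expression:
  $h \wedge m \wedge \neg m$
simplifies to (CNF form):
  $\text{False}$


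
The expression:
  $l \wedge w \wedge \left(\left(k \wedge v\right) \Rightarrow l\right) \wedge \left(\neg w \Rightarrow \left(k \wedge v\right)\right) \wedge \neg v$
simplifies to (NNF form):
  $l \wedge w \wedge \neg v$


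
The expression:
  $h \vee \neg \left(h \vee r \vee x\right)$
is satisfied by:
  {h: True, x: False, r: False}
  {r: True, h: True, x: False}
  {h: True, x: True, r: False}
  {r: True, h: True, x: True}
  {r: False, x: False, h: False}


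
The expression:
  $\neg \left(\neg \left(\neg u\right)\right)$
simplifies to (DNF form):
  $\neg u$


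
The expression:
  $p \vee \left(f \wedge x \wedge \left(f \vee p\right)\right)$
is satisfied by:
  {p: True, f: True, x: True}
  {p: True, f: True, x: False}
  {p: True, x: True, f: False}
  {p: True, x: False, f: False}
  {f: True, x: True, p: False}


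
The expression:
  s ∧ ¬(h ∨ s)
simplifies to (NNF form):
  False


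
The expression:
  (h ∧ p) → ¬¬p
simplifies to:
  True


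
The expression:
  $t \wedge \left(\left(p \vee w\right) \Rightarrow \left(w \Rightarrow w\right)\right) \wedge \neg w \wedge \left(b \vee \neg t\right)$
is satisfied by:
  {t: True, b: True, w: False}


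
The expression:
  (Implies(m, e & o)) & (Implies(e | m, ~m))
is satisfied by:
  {m: False}


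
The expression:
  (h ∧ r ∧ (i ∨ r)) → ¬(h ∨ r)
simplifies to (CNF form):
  ¬h ∨ ¬r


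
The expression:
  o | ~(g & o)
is always true.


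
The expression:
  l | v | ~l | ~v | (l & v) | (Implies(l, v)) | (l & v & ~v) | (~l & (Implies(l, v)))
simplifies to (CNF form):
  True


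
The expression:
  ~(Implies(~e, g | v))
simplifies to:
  ~e & ~g & ~v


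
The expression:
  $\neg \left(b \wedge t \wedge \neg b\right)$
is always true.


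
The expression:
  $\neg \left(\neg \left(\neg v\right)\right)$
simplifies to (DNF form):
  $\neg v$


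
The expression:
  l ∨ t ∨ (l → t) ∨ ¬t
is always true.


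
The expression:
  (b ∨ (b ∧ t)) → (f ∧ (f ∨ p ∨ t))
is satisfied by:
  {f: True, b: False}
  {b: False, f: False}
  {b: True, f: True}


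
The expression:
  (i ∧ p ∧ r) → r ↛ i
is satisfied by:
  {p: False, i: False, r: False}
  {r: True, p: False, i: False}
  {i: True, p: False, r: False}
  {r: True, i: True, p: False}
  {p: True, r: False, i: False}
  {r: True, p: True, i: False}
  {i: True, p: True, r: False}


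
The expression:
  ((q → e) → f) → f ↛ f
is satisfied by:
  {e: True, f: False, q: False}
  {f: False, q: False, e: False}
  {q: True, e: True, f: False}


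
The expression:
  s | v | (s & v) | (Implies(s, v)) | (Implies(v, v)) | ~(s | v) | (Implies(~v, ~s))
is always true.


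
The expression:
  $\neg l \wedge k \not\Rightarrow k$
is never true.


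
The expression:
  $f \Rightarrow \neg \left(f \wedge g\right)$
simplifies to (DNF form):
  $\neg f \vee \neg g$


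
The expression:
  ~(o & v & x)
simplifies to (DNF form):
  ~o | ~v | ~x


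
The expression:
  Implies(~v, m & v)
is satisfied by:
  {v: True}


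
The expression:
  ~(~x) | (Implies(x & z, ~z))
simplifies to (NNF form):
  True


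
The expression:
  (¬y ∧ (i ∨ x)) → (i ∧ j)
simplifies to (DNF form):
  y ∨ (i ∧ j) ∨ (¬i ∧ ¬x)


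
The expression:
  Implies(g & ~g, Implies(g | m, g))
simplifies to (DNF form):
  True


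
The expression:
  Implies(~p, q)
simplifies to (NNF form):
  p | q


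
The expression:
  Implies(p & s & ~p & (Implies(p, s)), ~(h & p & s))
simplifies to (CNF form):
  True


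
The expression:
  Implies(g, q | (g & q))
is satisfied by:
  {q: True, g: False}
  {g: False, q: False}
  {g: True, q: True}


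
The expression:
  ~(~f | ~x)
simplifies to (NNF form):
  f & x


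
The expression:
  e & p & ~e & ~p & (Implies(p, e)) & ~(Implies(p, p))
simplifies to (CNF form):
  False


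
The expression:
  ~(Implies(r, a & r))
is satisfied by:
  {r: True, a: False}


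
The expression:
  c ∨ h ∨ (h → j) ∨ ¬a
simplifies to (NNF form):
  True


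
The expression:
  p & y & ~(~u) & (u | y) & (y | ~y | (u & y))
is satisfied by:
  {p: True, u: True, y: True}


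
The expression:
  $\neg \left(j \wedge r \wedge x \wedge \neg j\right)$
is always true.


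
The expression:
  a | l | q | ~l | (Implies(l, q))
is always true.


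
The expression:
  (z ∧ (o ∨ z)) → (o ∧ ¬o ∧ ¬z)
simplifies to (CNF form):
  ¬z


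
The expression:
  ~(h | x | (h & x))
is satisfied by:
  {x: False, h: False}


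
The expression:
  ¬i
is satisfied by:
  {i: False}


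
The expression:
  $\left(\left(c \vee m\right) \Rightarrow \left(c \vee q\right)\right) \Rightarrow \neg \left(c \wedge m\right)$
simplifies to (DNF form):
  $\neg c \vee \neg m$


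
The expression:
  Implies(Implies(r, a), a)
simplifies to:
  a | r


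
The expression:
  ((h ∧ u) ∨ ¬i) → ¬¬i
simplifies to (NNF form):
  i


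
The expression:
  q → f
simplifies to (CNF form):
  f ∨ ¬q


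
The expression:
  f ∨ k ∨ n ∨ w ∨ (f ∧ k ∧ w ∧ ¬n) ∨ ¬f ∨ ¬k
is always true.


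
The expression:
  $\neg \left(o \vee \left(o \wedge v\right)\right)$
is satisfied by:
  {o: False}


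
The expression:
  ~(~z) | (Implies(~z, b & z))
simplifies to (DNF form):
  z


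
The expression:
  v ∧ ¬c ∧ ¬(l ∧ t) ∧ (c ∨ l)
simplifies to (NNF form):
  l ∧ v ∧ ¬c ∧ ¬t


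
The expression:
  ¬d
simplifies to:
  ¬d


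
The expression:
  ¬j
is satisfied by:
  {j: False}


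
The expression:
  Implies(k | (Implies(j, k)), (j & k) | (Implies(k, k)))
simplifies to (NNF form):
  True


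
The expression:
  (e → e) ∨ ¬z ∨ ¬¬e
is always true.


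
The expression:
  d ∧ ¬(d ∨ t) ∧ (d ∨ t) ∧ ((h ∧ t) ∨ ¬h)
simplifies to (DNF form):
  False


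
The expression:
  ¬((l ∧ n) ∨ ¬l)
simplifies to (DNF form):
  l ∧ ¬n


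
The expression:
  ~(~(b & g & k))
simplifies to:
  b & g & k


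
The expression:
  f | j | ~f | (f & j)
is always true.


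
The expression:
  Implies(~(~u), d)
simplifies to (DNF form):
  d | ~u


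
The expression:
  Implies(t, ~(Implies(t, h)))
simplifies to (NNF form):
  ~h | ~t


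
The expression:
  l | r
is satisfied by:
  {r: True, l: True}
  {r: True, l: False}
  {l: True, r: False}


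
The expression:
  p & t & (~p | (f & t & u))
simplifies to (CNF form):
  f & p & t & u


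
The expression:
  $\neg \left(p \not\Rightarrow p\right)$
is always true.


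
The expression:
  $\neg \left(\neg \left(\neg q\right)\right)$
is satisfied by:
  {q: False}


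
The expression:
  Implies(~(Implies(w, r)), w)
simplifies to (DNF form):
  True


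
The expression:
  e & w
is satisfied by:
  {e: True, w: True}


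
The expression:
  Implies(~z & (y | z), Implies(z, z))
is always true.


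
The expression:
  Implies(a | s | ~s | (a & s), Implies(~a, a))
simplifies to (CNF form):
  a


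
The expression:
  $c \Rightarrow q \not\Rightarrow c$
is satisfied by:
  {c: False}


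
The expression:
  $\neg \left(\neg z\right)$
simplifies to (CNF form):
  $z$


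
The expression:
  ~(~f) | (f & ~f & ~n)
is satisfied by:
  {f: True}


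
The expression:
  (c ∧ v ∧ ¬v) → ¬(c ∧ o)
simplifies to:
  True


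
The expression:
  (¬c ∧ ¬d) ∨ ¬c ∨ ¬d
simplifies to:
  ¬c ∨ ¬d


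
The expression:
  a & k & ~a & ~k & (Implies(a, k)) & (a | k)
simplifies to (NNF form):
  False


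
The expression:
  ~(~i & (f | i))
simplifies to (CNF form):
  i | ~f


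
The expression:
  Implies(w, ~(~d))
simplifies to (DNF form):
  d | ~w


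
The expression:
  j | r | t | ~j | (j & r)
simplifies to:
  True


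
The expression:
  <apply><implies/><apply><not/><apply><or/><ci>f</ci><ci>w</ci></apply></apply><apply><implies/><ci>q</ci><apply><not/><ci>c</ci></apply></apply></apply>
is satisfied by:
  {w: True, f: True, c: False, q: False}
  {w: True, f: False, c: False, q: False}
  {f: True, w: False, c: False, q: False}
  {w: False, f: False, c: False, q: False}
  {w: True, q: True, f: True, c: False}
  {w: True, q: True, f: False, c: False}
  {q: True, f: True, w: False, c: False}
  {q: True, w: False, f: False, c: False}
  {w: True, c: True, f: True, q: False}
  {w: True, c: True, f: False, q: False}
  {c: True, f: True, w: False, q: False}
  {c: True, w: False, f: False, q: False}
  {q: True, c: True, w: True, f: True}
  {q: True, c: True, w: True, f: False}
  {q: True, c: True, f: True, w: False}


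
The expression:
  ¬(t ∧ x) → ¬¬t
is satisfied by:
  {t: True}


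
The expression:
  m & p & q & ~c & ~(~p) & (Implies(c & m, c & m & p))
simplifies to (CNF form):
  m & p & q & ~c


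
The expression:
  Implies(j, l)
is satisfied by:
  {l: True, j: False}
  {j: False, l: False}
  {j: True, l: True}


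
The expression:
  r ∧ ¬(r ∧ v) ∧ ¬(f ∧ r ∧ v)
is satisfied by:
  {r: True, v: False}


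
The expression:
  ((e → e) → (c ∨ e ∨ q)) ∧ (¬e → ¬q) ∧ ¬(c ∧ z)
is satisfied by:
  {e: True, q: False, c: False, z: False}
  {z: True, e: True, q: False, c: False}
  {c: True, e: True, q: False, z: False}
  {q: True, e: True, z: False, c: False}
  {z: True, q: True, e: True, c: False}
  {c: True, q: True, e: True, z: False}
  {c: True, z: False, e: False, q: False}


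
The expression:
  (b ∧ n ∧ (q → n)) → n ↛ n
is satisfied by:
  {n: False, b: False}
  {b: True, n: False}
  {n: True, b: False}


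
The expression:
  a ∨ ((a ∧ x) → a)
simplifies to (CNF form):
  True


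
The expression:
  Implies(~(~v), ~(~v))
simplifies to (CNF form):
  True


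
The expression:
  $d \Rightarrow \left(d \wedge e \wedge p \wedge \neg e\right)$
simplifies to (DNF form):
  $\neg d$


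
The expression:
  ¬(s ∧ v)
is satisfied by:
  {s: False, v: False}
  {v: True, s: False}
  {s: True, v: False}


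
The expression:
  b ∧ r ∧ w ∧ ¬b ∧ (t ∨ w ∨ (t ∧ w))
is never true.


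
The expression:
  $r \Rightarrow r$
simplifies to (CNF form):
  $\text{True}$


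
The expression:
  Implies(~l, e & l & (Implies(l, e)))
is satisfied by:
  {l: True}


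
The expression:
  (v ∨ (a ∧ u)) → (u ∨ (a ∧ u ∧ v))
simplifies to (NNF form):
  u ∨ ¬v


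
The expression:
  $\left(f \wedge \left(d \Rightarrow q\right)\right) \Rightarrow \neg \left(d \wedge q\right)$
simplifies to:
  $\neg d \vee \neg f \vee \neg q$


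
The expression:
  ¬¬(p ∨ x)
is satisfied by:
  {x: True, p: True}
  {x: True, p: False}
  {p: True, x: False}


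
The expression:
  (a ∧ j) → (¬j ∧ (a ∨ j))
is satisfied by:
  {a: False, j: False}
  {j: True, a: False}
  {a: True, j: False}


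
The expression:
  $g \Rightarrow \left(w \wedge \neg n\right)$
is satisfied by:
  {w: True, n: False, g: False}
  {n: False, g: False, w: False}
  {w: True, n: True, g: False}
  {n: True, w: False, g: False}
  {g: True, w: True, n: False}


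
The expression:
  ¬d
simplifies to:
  ¬d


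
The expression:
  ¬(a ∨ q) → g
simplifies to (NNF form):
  a ∨ g ∨ q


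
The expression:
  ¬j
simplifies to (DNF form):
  ¬j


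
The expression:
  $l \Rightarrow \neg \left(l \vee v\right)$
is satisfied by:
  {l: False}


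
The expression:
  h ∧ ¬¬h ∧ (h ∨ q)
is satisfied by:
  {h: True}


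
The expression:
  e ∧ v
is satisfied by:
  {e: True, v: True}


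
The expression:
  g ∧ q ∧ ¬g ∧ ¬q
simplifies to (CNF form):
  False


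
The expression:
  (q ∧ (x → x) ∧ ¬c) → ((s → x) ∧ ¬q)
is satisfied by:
  {c: True, q: False}
  {q: False, c: False}
  {q: True, c: True}


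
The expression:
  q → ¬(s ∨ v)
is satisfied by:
  {v: False, q: False, s: False}
  {s: True, v: False, q: False}
  {v: True, s: False, q: False}
  {s: True, v: True, q: False}
  {q: True, s: False, v: False}


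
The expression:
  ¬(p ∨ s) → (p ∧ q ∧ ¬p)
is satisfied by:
  {p: True, s: True}
  {p: True, s: False}
  {s: True, p: False}


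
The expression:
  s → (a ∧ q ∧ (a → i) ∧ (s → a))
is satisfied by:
  {i: True, a: True, q: True, s: False}
  {i: True, a: True, q: False, s: False}
  {i: True, q: True, a: False, s: False}
  {i: True, q: False, a: False, s: False}
  {a: True, q: True, i: False, s: False}
  {a: True, i: False, q: False, s: False}
  {a: False, q: True, i: False, s: False}
  {a: False, i: False, q: False, s: False}
  {i: True, s: True, a: True, q: True}


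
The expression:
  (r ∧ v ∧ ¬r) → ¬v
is always true.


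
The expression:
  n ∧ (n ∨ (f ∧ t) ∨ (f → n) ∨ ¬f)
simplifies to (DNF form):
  n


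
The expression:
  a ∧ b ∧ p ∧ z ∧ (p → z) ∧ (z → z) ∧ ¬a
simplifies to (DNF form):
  False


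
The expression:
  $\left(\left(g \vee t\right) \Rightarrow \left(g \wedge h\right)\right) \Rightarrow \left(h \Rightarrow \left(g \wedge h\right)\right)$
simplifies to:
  $g \vee t \vee \neg h$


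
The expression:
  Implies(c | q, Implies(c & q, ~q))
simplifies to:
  ~c | ~q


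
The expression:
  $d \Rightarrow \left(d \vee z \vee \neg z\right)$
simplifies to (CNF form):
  $\text{True}$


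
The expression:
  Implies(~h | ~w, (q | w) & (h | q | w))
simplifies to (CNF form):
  q | w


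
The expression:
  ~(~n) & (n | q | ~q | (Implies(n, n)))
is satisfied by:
  {n: True}


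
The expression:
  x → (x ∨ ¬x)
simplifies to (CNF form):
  True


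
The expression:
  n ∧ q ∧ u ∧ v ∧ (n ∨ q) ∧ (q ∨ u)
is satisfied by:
  {n: True, u: True, q: True, v: True}


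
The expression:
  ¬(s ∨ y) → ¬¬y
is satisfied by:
  {y: True, s: True}
  {y: True, s: False}
  {s: True, y: False}


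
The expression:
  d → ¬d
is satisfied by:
  {d: False}


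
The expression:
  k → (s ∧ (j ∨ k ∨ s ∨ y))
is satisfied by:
  {s: True, k: False}
  {k: False, s: False}
  {k: True, s: True}


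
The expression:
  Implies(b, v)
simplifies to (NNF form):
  v | ~b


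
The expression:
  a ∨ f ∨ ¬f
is always true.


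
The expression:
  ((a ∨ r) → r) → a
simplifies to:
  a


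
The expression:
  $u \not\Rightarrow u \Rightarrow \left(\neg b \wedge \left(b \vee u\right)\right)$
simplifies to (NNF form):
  $\text{True}$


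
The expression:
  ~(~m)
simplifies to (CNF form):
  m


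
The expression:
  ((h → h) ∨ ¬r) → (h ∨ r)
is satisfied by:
  {r: True, h: True}
  {r: True, h: False}
  {h: True, r: False}


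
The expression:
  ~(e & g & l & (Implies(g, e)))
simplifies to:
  ~e | ~g | ~l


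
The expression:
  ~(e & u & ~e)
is always true.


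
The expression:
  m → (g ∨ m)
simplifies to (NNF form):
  True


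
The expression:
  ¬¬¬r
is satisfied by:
  {r: False}


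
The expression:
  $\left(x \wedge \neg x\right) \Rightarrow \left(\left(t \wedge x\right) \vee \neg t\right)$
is always true.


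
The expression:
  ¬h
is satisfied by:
  {h: False}


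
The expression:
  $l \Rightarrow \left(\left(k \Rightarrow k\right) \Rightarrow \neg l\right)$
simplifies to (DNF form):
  $\neg l$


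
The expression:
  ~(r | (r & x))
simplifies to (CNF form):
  ~r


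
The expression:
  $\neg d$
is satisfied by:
  {d: False}


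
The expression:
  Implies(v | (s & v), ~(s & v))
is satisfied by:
  {s: False, v: False}
  {v: True, s: False}
  {s: True, v: False}


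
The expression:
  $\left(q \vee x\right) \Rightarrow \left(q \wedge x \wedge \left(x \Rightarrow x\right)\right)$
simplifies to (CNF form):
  $\left(q \vee \neg q\right) \wedge \left(q \vee \neg x\right) \wedge \left(x \vee \neg q\right) \wedge \left(x \vee \neg x\right)$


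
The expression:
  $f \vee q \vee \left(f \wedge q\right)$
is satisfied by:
  {q: True, f: True}
  {q: True, f: False}
  {f: True, q: False}


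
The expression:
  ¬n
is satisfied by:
  {n: False}


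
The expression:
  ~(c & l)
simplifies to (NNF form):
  ~c | ~l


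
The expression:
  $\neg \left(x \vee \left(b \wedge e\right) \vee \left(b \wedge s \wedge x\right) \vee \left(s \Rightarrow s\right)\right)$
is never true.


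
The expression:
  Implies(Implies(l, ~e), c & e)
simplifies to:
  e & (c | l)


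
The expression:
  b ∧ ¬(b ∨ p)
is never true.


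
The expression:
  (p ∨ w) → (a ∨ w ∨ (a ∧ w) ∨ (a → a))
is always true.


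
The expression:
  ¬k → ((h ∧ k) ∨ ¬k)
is always true.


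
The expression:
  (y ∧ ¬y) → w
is always true.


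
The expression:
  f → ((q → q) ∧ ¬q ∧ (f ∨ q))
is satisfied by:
  {q: False, f: False}
  {f: True, q: False}
  {q: True, f: False}


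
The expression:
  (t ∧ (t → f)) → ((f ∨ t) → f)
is always true.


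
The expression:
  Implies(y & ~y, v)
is always true.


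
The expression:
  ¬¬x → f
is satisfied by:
  {f: True, x: False}
  {x: False, f: False}
  {x: True, f: True}


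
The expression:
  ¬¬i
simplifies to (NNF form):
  i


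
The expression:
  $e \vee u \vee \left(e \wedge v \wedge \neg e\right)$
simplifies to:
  $e \vee u$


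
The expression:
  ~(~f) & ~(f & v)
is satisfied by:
  {f: True, v: False}


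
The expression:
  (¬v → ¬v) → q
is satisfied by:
  {q: True}


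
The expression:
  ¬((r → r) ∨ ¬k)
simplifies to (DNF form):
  False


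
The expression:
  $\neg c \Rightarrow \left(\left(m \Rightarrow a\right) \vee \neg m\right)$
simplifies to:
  $a \vee c \vee \neg m$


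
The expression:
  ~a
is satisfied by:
  {a: False}


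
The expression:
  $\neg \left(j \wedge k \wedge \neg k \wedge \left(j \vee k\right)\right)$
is always true.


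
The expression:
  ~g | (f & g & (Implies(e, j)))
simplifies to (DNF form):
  ~g | (f & j) | (f & ~e)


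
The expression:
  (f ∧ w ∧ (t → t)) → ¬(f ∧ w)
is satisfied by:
  {w: False, f: False}
  {f: True, w: False}
  {w: True, f: False}


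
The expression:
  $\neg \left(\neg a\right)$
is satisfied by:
  {a: True}


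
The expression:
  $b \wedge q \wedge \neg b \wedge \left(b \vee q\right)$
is never true.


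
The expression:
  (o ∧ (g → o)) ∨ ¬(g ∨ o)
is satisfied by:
  {o: True, g: False}
  {g: False, o: False}
  {g: True, o: True}


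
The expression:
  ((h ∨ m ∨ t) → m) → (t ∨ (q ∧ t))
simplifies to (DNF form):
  t ∨ (h ∧ ¬m)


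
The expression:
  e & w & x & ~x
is never true.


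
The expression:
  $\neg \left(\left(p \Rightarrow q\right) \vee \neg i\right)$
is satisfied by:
  {i: True, p: True, q: False}


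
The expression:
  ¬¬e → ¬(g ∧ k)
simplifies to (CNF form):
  ¬e ∨ ¬g ∨ ¬k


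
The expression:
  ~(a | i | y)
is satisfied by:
  {i: False, y: False, a: False}


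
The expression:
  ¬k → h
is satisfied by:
  {k: True, h: True}
  {k: True, h: False}
  {h: True, k: False}


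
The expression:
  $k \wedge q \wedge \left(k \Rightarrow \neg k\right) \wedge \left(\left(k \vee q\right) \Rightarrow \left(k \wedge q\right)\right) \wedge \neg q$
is never true.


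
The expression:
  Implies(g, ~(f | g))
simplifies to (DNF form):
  ~g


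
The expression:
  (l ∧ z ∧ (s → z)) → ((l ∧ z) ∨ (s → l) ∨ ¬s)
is always true.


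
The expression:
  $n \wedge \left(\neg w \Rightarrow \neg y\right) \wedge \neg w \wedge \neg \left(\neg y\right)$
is never true.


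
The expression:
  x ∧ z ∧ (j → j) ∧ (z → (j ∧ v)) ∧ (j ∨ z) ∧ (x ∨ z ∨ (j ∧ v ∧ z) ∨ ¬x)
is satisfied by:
  {z: True, j: True, x: True, v: True}


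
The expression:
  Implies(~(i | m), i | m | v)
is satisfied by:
  {i: True, m: True, v: True}
  {i: True, m: True, v: False}
  {i: True, v: True, m: False}
  {i: True, v: False, m: False}
  {m: True, v: True, i: False}
  {m: True, v: False, i: False}
  {v: True, m: False, i: False}


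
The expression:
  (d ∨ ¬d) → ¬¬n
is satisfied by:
  {n: True}


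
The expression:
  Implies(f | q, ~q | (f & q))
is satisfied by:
  {f: True, q: False}
  {q: False, f: False}
  {q: True, f: True}


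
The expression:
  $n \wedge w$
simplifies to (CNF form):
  $n \wedge w$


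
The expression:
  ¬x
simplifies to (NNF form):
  ¬x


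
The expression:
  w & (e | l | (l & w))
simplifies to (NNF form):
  w & (e | l)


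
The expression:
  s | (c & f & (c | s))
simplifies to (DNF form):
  s | (c & f)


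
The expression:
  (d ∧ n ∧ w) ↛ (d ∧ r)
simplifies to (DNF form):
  d ∧ n ∧ w ∧ ¬r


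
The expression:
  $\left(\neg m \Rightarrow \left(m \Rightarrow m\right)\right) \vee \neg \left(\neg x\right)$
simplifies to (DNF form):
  $\text{True}$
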